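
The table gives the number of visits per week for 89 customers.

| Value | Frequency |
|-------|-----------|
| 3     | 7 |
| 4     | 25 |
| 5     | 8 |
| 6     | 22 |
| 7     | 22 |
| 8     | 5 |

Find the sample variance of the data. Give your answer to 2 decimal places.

2.14

Values: 3, 4, 5, 6, 7, 8
n = 89, Σfx = 487, mean = 5.4719
Σfx² = 2853
Σf(x − x̄)² = Σfx² − (Σfx)²/n = 2853 − 487²/89 = 188.1798
Sample variance = 188.1798 / 88 = 2.1384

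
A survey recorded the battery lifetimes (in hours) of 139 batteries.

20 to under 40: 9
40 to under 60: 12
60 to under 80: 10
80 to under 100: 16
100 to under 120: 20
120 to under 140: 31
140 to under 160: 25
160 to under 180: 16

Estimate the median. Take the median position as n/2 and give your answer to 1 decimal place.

Cumulative frequencies: 9, 21, 31, 47, 67, 98, 123, 139
n = 139; position = n/2 = 69.5.
This falls in the class 120 to under 140: L = 120, F = 67, f = 31, h = 20.
Median ≈ 120 + ((69.5 − 67) / 31) × 20 = 121.6129

121.6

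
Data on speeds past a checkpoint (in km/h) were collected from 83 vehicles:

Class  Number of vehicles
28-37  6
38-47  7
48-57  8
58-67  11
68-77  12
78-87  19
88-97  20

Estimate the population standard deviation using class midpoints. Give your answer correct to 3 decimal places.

18.979

Midpoints: 32.5, 42.5, 52.5, 62.5, 72.5, 82.5, 92.5
n = 83, Σfm = 5887.5, mean = 70.9337
Σfm² = 447518.75
Σf(m − x̄)² = Σfm² − (Σfm)²/n = 447518.75 − 5887.5²/83 = 29896.3855
Population variance = 29896.3855 / 83 = 360.1974
Standard deviation = √360.1974 = 18.9789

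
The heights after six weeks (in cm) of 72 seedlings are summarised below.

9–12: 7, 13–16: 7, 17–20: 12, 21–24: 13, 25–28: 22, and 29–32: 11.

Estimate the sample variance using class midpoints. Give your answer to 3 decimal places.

Midpoints: 10.5, 14.5, 18.5, 22.5, 26.5, 30.5
n = 72, Σfm = 1608, mean = 22.3333
Σfm² = 38614
Σf(m − x̄)² = Σfm² − (Σfm)²/n = 38614 − 1608²/72 = 2702.0000
Sample variance = 2702.0000 / 71 = 38.0563

38.056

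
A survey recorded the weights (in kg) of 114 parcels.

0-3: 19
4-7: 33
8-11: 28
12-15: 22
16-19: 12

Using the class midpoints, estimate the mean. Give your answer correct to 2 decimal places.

8.62

Midpoints: 1.5, 5.5, 9.5, 13.5, 17.5
Σfm = 19×1.5 + 33×5.5 + 28×9.5 + 22×13.5 + 12×17.5 = 983
n = Σf = 114
Mean = 983 / 114 = 8.6228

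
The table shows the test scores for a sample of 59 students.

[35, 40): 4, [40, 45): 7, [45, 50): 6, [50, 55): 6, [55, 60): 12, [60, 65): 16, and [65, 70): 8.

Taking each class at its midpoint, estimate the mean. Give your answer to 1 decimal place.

Midpoints: 37.5, 42.5, 47.5, 52.5, 57.5, 62.5, 67.5
Σfm = 4×37.5 + 7×42.5 + 6×47.5 + 6×52.5 + 12×57.5 + 16×62.5 + 8×67.5 = 3277.5
n = Σf = 59
Mean = 3277.5 / 59 = 55.5508

55.6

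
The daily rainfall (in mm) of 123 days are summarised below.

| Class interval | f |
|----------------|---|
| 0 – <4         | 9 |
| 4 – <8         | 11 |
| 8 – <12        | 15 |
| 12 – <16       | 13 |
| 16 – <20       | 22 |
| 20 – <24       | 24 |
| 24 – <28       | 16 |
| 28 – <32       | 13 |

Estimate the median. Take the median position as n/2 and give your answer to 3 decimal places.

Cumulative frequencies: 9, 20, 35, 48, 70, 94, 110, 123
n = 123; position = n/2 = 61.5.
This falls in the class 16 – <20: L = 16, F = 48, f = 22, h = 4.
Median ≈ 16 + ((61.5 − 48) / 22) × 4 = 18.4545

18.455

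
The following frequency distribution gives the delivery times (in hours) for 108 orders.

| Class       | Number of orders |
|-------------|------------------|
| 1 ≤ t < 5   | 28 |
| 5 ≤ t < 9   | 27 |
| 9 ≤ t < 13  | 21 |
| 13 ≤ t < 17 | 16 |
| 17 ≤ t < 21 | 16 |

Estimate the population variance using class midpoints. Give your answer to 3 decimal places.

30.764

Midpoints: 3, 7, 11, 15, 19
n = 108, Σfm = 1048, mean = 9.7037
Σfm² = 13492
Σf(m − x̄)² = Σfm² − (Σfm)²/n = 13492 − 1048²/108 = 3322.5185
Population variance = 3322.5185 / 108 = 30.7641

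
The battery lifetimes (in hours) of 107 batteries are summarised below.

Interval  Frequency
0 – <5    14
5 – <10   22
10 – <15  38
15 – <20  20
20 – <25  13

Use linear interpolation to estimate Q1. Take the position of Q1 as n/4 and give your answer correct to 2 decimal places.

7.90

Cumulative frequencies: 14, 36, 74, 94, 107
n = 107; position = n/4 = 26.75.
This falls in the class 5 – <10: L = 5, F = 14, f = 22, h = 5.
Lower quartile ≈ 5 + ((26.75 − 14) / 22) × 5 = 7.8977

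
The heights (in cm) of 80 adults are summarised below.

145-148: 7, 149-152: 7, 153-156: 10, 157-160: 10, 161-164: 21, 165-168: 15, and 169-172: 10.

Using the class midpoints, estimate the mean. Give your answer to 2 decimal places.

Midpoints: 146.5, 150.5, 154.5, 158.5, 162.5, 166.5, 170.5
Σfm = 7×146.5 + 7×150.5 + 10×154.5 + 10×158.5 + 21×162.5 + 15×166.5 + 10×170.5 = 12824
n = Σf = 80
Mean = 12824 / 80 = 160.3000

160.30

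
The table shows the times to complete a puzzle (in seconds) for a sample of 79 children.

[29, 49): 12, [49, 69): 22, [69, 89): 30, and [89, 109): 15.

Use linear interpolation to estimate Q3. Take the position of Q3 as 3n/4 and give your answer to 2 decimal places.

Cumulative frequencies: 12, 34, 64, 79
n = 79; position = 3n/4 = 59.25.
This falls in the class [69, 89): L = 69, F = 34, f = 30, h = 20.
Upper quartile ≈ 69 + ((59.25 − 34) / 30) × 20 = 85.8333

85.83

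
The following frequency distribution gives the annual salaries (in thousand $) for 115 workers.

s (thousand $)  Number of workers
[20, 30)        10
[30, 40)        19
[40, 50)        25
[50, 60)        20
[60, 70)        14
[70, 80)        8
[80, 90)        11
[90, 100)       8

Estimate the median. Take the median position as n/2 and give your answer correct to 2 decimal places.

Cumulative frequencies: 10, 29, 54, 74, 88, 96, 107, 115
n = 115; position = n/2 = 57.5.
This falls in the class [50, 60): L = 50, F = 54, f = 20, h = 10.
Median ≈ 50 + ((57.5 − 54) / 20) × 10 = 51.7500

51.75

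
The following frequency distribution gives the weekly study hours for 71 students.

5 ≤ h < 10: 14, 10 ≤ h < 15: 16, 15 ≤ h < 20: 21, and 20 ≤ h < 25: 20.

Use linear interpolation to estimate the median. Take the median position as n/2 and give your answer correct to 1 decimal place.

16.3

Cumulative frequencies: 14, 30, 51, 71
n = 71; position = n/2 = 35.5.
This falls in the class 15 ≤ h < 20: L = 15, F = 30, f = 21, h = 5.
Median ≈ 15 + ((35.5 − 30) / 21) × 5 = 16.3095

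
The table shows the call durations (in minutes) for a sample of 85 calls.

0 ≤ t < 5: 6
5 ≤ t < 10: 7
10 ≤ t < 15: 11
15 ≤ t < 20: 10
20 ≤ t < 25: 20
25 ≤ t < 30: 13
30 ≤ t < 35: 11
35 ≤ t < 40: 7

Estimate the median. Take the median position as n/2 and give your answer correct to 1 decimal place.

Cumulative frequencies: 6, 13, 24, 34, 54, 67, 78, 85
n = 85; position = n/2 = 42.5.
This falls in the class 20 ≤ t < 25: L = 20, F = 34, f = 20, h = 5.
Median ≈ 20 + ((42.5 − 34) / 20) × 5 = 22.1250

22.1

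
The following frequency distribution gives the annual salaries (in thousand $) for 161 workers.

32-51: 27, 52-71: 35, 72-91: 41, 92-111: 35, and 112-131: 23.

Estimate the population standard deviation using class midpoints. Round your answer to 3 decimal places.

25.881

Midpoints: 41.5, 61.5, 81.5, 101.5, 121.5
n = 161, Σfm = 12961.5, mean = 80.5062
Σfm² = 1151322.25
Σf(m − x̄)² = Σfm² − (Σfm)²/n = 1151322.25 − 12961.5²/161 = 107840.9938
Population variance = 107840.9938 / 161 = 669.8198
Standard deviation = √669.8198 = 25.8809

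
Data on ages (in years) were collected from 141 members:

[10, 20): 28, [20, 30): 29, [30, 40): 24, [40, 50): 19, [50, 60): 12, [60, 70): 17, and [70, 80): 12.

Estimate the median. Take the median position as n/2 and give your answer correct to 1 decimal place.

Cumulative frequencies: 28, 57, 81, 100, 112, 129, 141
n = 141; position = n/2 = 70.5.
This falls in the class [30, 40): L = 30, F = 57, f = 24, h = 10.
Median ≈ 30 + ((70.5 − 57) / 24) × 10 = 35.6250

35.6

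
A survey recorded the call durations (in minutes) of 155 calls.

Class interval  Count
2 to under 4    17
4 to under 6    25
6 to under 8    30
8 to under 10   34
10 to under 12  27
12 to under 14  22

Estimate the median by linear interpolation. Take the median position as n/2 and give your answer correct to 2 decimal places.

8.32

Cumulative frequencies: 17, 42, 72, 106, 133, 155
n = 155; position = n/2 = 77.5.
This falls in the class 8 to under 10: L = 8, F = 72, f = 34, h = 2.
Median ≈ 8 + ((77.5 − 72) / 34) × 2 = 8.3235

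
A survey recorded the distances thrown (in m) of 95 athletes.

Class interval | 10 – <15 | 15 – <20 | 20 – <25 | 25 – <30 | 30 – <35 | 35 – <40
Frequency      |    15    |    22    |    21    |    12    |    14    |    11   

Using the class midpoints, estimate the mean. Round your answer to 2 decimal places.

Midpoints: 12.5, 17.5, 22.5, 27.5, 32.5, 37.5
Σfm = 15×12.5 + 22×17.5 + 21×22.5 + 12×27.5 + 14×32.5 + 11×37.5 = 2242.5
n = Σf = 95
Mean = 2242.5 / 95 = 23.6053

23.61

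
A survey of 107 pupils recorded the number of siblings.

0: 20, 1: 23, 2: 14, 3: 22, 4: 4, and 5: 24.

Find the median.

2

Cumulative frequencies: 20, 43, 57, 79, 83, 107
n = 107, so the median is the value in position (n+1)/2 = 54.
Position 54 falls at value 2.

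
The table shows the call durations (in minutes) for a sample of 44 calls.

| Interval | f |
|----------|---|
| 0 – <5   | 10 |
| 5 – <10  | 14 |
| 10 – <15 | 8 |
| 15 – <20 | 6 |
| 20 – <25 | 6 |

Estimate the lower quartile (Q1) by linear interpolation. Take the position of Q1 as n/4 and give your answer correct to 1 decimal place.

Cumulative frequencies: 10, 24, 32, 38, 44
n = 44; position = n/4 = 11.
This falls in the class 5 – <10: L = 5, F = 10, f = 14, h = 5.
Lower quartile ≈ 5 + ((11 − 10) / 14) × 5 = 5.3571

5.4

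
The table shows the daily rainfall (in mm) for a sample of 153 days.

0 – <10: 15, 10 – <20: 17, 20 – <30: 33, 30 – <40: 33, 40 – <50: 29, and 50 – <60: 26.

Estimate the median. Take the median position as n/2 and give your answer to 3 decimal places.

Cumulative frequencies: 15, 32, 65, 98, 127, 153
n = 153; position = n/2 = 76.5.
This falls in the class 30 – <40: L = 30, F = 65, f = 33, h = 10.
Median ≈ 30 + ((76.5 − 65) / 33) × 10 = 33.4848

33.485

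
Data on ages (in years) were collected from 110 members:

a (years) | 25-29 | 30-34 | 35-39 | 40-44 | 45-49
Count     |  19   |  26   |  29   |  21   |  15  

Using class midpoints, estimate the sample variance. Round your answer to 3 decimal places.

41.620

Midpoints: 27, 32, 37, 42, 47
n = 110, Σfm = 4005, mean = 36.4091
Σfm² = 150355
Σf(m − x̄)² = Σfm² − (Σfm)²/n = 150355 − 4005²/110 = 4536.5909
Sample variance = 4536.5909 / 109 = 41.6201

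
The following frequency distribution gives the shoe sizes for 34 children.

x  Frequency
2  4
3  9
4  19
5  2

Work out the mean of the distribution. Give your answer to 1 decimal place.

Values: 2, 3, 4, 5
Σfx = 4×2 + 9×3 + 19×4 + 2×5 = 121
n = Σf = 34
Mean = 121 / 34 = 3.5588

3.6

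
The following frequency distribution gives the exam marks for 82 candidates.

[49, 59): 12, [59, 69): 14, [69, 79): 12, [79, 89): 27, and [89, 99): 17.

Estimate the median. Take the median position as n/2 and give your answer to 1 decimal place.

80.1

Cumulative frequencies: 12, 26, 38, 65, 82
n = 82; position = n/2 = 41.
This falls in the class [79, 89): L = 79, F = 38, f = 27, h = 10.
Median ≈ 79 + ((41 − 38) / 27) × 10 = 80.1111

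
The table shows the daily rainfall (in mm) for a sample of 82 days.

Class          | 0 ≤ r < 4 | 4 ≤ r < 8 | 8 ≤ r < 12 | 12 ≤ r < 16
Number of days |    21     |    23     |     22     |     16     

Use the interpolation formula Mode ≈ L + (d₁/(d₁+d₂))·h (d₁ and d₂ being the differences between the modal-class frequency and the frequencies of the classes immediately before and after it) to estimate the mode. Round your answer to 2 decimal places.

6.67

Modal class: 4 ≤ r < 8 (highest frequency 23).
d₁ = 23 − 21 = 2, d₂ = 23 − 22 = 1
Mode ≈ 4 + (2/(2+1)) × 4 = 4 + 2.6667 = 6.6667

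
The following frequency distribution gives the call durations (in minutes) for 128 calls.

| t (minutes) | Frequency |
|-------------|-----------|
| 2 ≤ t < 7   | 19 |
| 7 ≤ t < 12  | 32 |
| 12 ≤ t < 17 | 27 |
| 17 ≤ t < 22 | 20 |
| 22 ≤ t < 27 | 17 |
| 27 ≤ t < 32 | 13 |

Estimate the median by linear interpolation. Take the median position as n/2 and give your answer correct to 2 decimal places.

Cumulative frequencies: 19, 51, 78, 98, 115, 128
n = 128; position = n/2 = 64.
This falls in the class 12 ≤ t < 17: L = 12, F = 51, f = 27, h = 5.
Median ≈ 12 + ((64 − 51) / 27) × 5 = 14.4074

14.41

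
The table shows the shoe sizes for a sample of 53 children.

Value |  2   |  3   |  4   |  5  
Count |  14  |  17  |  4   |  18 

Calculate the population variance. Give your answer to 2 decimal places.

1.46

Values: 2, 3, 4, 5
n = 53, Σfx = 185, mean = 3.4906
Σfx² = 723
Σf(x − x̄)² = Σfx² − (Σfx)²/n = 723 − 185²/53 = 77.2453
Population variance = 77.2453 / 53 = 1.4575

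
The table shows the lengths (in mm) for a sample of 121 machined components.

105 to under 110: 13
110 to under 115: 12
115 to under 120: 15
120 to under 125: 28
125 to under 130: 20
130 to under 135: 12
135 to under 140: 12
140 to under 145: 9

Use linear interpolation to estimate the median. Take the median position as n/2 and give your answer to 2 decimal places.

Cumulative frequencies: 13, 25, 40, 68, 88, 100, 112, 121
n = 121; position = n/2 = 60.5.
This falls in the class 120 to under 125: L = 120, F = 40, f = 28, h = 5.
Median ≈ 120 + ((60.5 − 40) / 28) × 5 = 123.6607

123.66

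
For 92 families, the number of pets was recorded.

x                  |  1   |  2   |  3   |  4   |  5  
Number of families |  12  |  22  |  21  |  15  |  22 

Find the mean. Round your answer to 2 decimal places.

3.14

Values: 1, 2, 3, 4, 5
Σfx = 12×1 + 22×2 + 21×3 + 15×4 + 22×5 = 289
n = Σf = 92
Mean = 289 / 92 = 3.1413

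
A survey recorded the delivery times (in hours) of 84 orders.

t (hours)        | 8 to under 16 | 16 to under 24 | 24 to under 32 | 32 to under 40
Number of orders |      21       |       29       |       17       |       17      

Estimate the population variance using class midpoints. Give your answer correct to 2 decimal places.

72.60

Midpoints: 12, 20, 28, 36
n = 84, Σfm = 1920, mean = 22.8571
Σfm² = 49984
Σf(m − x̄)² = Σfm² − (Σfm)²/n = 49984 − 1920²/84 = 6098.2857
Population variance = 6098.2857 / 84 = 72.5986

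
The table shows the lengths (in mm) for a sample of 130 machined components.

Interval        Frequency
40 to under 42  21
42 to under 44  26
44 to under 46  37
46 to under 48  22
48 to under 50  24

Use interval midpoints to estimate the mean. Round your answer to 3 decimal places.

45.031

Midpoints: 41, 43, 45, 47, 49
Σfm = 21×41 + 26×43 + 37×45 + 22×47 + 24×49 = 5854
n = Σf = 130
Mean = 5854 / 130 = 45.0308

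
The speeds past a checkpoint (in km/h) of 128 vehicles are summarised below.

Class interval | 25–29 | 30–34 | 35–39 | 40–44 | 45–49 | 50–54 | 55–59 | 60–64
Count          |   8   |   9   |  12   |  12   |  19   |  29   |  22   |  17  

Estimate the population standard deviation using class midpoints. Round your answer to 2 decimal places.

Midpoints: 27, 32, 37, 42, 47, 52, 57, 62
n = 128, Σfm = 6161, mean = 48.1328
Σfm² = 309857
Σf(m − x̄)² = Σfm² − (Σfm)²/n = 309857 − 6161²/128 = 13310.7422
Population variance = 13310.7422 / 128 = 103.9902
Standard deviation = √103.9902 = 10.1976

10.20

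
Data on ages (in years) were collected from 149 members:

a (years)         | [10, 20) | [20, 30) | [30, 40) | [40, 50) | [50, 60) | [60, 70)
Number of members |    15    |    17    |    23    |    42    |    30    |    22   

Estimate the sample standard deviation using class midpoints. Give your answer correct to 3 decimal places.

15.129

Midpoints: 15, 25, 35, 45, 55, 65
n = 149, Σfm = 6425, mean = 43.1208
Σfm² = 310925
Σf(m − x̄)² = Σfm² − (Σfm)²/n = 310925 − 6425²/149 = 33873.8255
Sample variance = 33873.8255 / 148 = 228.8772
Standard deviation = √228.8772 = 15.1287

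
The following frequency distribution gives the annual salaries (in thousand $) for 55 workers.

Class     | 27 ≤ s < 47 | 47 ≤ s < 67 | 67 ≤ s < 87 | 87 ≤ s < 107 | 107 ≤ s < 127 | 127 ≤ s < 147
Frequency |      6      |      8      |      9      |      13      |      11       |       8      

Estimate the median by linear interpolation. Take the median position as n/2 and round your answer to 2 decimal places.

93.92

Cumulative frequencies: 6, 14, 23, 36, 47, 55
n = 55; position = n/2 = 27.5.
This falls in the class 87 ≤ s < 107: L = 87, F = 23, f = 13, h = 20.
Median ≈ 87 + ((27.5 − 23) / 13) × 20 = 93.9231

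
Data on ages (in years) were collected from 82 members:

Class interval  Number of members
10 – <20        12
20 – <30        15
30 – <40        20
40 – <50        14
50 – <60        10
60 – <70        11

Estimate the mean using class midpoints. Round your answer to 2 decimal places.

Midpoints: 15, 25, 35, 45, 55, 65
Σfm = 12×15 + 15×25 + 20×35 + 14×45 + 10×55 + 11×65 = 3150
n = Σf = 82
Mean = 3150 / 82 = 38.4146

38.41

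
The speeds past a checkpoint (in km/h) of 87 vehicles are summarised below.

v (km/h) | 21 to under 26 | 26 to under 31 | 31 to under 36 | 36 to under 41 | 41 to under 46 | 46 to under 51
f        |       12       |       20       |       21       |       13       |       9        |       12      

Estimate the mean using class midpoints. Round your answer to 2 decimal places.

Midpoints: 23.5, 28.5, 33.5, 38.5, 43.5, 48.5
Σfm = 12×23.5 + 20×28.5 + 21×33.5 + 13×38.5 + 9×43.5 + 12×48.5 = 3029.5
n = Σf = 87
Mean = 3029.5 / 87 = 34.8218

34.82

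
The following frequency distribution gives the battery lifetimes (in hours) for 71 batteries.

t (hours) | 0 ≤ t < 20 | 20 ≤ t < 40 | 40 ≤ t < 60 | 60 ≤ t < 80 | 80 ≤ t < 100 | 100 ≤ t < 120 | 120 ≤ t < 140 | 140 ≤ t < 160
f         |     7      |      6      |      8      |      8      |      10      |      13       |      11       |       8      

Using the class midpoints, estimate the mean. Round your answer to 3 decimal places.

Midpoints: 10, 30, 50, 70, 90, 110, 130, 150
Σfm = 7×10 + 6×30 + 8×50 + 8×70 + 10×90 + 13×110 + 11×130 + 8×150 = 6170
n = Σf = 71
Mean = 6170 / 71 = 86.9014

86.901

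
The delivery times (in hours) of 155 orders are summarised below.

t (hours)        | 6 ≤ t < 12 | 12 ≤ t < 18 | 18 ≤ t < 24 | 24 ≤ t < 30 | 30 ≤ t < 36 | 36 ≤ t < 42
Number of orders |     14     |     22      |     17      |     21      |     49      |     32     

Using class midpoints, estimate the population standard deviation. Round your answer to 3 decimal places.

9.727

Midpoints: 9, 15, 21, 27, 33, 39
n = 155, Σfm = 4245, mean = 27.3871
Σfm² = 130923
Σf(m − x̄)² = Σfm² − (Σfm)²/n = 130923 − 4245²/155 = 14664.7742
Population variance = 14664.7742 / 155 = 94.6114
Standard deviation = √94.6114 = 9.7268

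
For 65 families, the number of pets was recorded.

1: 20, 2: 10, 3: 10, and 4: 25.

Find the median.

3

Cumulative frequencies: 20, 30, 40, 65
n = 65, so the median is the value in position (n+1)/2 = 33.
Position 33 falls at value 3.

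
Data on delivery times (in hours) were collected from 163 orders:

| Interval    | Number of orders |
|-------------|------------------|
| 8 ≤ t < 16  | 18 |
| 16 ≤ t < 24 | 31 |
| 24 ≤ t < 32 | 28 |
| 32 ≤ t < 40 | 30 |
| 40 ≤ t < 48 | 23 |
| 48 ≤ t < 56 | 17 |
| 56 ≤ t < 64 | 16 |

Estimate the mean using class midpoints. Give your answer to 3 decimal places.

Midpoints: 12, 20, 28, 36, 44, 52, 60
Σfm = 18×12 + 31×20 + 28×28 + 30×36 + 23×44 + 17×52 + 16×60 = 5556
n = Σf = 163
Mean = 5556 / 163 = 34.0859

34.086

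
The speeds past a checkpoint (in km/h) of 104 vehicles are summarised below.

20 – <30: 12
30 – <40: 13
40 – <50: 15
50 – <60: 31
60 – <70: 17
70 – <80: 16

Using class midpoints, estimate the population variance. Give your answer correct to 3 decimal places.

238.905

Midpoints: 25, 35, 45, 55, 65, 75
n = 104, Σfm = 5440, mean = 52.3077
Σfm² = 309400
Σf(m − x̄)² = Σfm² − (Σfm)²/n = 309400 − 5440²/104 = 24846.1538
Population variance = 24846.1538 / 104 = 238.9053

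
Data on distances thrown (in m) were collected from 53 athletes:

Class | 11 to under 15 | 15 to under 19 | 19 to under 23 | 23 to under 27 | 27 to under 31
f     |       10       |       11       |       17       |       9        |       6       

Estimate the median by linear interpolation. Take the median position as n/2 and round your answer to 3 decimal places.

20.294

Cumulative frequencies: 10, 21, 38, 47, 53
n = 53; position = n/2 = 26.5.
This falls in the class 19 to under 23: L = 19, F = 21, f = 17, h = 4.
Median ≈ 19 + ((26.5 − 21) / 17) × 4 = 20.2941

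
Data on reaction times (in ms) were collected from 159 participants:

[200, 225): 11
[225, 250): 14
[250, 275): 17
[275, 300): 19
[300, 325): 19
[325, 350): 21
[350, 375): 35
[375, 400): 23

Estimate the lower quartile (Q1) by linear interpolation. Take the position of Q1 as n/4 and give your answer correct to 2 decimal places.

Cumulative frequencies: 11, 25, 42, 61, 80, 101, 136, 159
n = 159; position = n/4 = 39.75.
This falls in the class [250, 275): L = 250, F = 25, f = 17, h = 25.
Lower quartile ≈ 250 + ((39.75 − 25) / 17) × 25 = 271.6912

271.69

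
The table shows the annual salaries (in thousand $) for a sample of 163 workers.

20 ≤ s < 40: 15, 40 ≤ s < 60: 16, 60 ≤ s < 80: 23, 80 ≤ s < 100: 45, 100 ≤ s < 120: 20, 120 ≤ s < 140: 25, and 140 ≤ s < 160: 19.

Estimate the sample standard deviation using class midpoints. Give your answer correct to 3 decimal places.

Midpoints: 30, 50, 70, 90, 110, 130, 150
n = 163, Σfm = 15210, mean = 93.3129
Σfm² = 1622700
Σf(m − x̄)² = Σfm² − (Σfm)²/n = 1622700 − 15210²/163 = 203411.0429
Sample variance = 203411.0429 / 162 = 1255.6237
Standard deviation = √1255.6237 = 35.4348

35.435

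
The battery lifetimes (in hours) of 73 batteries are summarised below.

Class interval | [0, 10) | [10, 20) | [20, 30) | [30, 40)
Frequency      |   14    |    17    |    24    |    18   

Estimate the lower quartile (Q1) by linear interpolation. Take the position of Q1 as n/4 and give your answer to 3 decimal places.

Cumulative frequencies: 14, 31, 55, 73
n = 73; position = n/4 = 18.25.
This falls in the class [10, 20): L = 10, F = 14, f = 17, h = 10.
Lower quartile ≈ 10 + ((18.25 − 14) / 17) × 10 = 12.5000

12.500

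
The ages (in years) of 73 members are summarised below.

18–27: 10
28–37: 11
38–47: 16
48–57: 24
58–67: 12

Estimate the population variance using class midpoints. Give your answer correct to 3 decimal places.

Midpoints: 22.5, 32.5, 42.5, 52.5, 62.5
n = 73, Σfm = 3272.5, mean = 44.8288
Σfm² = 158606.25
Σf(m − x̄)² = Σfm² − (Σfm)²/n = 158606.25 − 3272.5²/73 = 11904.1096
Population variance = 11904.1096 / 73 = 163.0700

163.070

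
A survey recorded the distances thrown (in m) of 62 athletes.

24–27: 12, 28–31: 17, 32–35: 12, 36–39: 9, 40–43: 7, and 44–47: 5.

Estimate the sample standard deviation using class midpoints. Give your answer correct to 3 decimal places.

Midpoints: 25.5, 29.5, 33.5, 37.5, 41.5, 45.5
n = 62, Σfm = 2065, mean = 33.3065
Σfm² = 71127.5
Σf(m − x̄)² = Σfm² − (Σfm)²/n = 71127.5 − 2065²/62 = 2349.6774
Sample variance = 2349.6774 / 61 = 38.5193
Standard deviation = √38.5193 = 6.2064

6.206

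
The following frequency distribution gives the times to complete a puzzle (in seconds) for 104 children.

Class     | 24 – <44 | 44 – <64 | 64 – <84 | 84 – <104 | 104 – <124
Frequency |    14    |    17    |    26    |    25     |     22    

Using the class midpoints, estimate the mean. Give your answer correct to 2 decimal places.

78.62

Midpoints: 34, 54, 74, 94, 114
Σfm = 14×34 + 17×54 + 26×74 + 25×94 + 22×114 = 8176
n = Σf = 104
Mean = 8176 / 104 = 78.6154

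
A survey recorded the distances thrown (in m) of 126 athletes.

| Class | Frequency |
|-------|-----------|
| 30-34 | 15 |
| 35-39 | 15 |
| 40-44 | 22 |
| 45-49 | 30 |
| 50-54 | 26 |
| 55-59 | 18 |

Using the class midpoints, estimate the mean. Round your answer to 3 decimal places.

45.611

Midpoints: 32, 37, 42, 47, 52, 57
Σfm = 15×32 + 15×37 + 22×42 + 30×47 + 26×52 + 18×57 = 5747
n = Σf = 126
Mean = 5747 / 126 = 45.6111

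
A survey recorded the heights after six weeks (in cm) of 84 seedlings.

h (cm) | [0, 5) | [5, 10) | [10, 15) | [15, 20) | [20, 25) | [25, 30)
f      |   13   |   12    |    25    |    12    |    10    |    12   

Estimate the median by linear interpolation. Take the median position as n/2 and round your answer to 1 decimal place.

Cumulative frequencies: 13, 25, 50, 62, 72, 84
n = 84; position = n/2 = 42.
This falls in the class [10, 15): L = 10, F = 25, f = 25, h = 5.
Median ≈ 10 + ((42 − 25) / 25) × 5 = 13.4000

13.4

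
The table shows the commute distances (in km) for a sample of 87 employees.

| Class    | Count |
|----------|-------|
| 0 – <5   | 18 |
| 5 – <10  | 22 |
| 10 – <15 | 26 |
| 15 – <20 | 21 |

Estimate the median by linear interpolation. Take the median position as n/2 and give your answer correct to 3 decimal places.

10.673

Cumulative frequencies: 18, 40, 66, 87
n = 87; position = n/2 = 43.5.
This falls in the class 10 – <15: L = 10, F = 40, f = 26, h = 5.
Median ≈ 10 + ((43.5 − 40) / 26) × 5 = 10.6731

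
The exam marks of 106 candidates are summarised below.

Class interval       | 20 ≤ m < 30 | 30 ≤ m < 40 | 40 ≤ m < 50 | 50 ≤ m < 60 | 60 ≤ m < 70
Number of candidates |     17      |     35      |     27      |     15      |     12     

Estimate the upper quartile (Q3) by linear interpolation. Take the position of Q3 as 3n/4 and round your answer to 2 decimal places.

Cumulative frequencies: 17, 52, 79, 94, 106
n = 106; position = 3n/4 = 79.5.
This falls in the class 50 ≤ m < 60: L = 50, F = 79, f = 15, h = 10.
Upper quartile ≈ 50 + ((79.5 − 79) / 15) × 10 = 50.3333

50.33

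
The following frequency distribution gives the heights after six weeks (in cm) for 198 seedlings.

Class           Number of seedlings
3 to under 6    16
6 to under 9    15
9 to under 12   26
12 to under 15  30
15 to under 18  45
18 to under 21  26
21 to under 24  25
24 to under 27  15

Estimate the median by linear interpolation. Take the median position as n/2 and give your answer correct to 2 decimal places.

Cumulative frequencies: 16, 31, 57, 87, 132, 158, 183, 198
n = 198; position = n/2 = 99.
This falls in the class 15 to under 18: L = 15, F = 87, f = 45, h = 3.
Median ≈ 15 + ((99 − 87) / 45) × 3 = 15.8000

15.80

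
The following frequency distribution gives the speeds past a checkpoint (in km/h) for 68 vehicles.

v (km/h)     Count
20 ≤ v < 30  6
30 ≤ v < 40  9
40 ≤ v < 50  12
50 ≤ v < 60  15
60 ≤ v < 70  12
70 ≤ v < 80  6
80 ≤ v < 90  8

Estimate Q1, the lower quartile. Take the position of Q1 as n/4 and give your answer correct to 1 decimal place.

Cumulative frequencies: 6, 15, 27, 42, 54, 60, 68
n = 68; position = n/4 = 17.
This falls in the class 40 ≤ v < 50: L = 40, F = 15, f = 12, h = 10.
Lower quartile ≈ 40 + ((17 − 15) / 12) × 10 = 41.6667

41.7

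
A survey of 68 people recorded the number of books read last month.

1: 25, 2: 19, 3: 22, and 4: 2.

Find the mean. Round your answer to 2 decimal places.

Values: 1, 2, 3, 4
Σfx = 25×1 + 19×2 + 22×3 + 2×4 = 137
n = Σf = 68
Mean = 137 / 68 = 2.0147

2.01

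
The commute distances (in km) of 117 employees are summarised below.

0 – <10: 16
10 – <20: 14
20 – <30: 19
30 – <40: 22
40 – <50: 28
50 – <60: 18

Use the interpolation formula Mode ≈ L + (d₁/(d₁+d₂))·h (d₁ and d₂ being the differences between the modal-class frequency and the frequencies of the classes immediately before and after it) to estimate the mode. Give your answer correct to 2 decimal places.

Modal class: 40 – <50 (highest frequency 28).
d₁ = 28 − 22 = 6, d₂ = 28 − 18 = 10
Mode ≈ 40 + (6/(6+10)) × 10 = 40 + 3.7500 = 43.7500

43.75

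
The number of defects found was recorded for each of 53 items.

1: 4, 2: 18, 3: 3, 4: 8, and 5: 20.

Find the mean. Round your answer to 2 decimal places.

3.42

Values: 1, 2, 3, 4, 5
Σfx = 4×1 + 18×2 + 3×3 + 8×4 + 20×5 = 181
n = Σf = 53
Mean = 181 / 53 = 3.4151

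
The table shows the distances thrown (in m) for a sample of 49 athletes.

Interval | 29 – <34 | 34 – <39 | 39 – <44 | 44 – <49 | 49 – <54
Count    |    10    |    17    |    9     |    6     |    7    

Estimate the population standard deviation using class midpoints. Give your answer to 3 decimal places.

Midpoints: 31.5, 36.5, 41.5, 46.5, 51.5
n = 49, Σfm = 1948.5, mean = 39.7653
Σfm² = 79610.25
Σf(m − x̄)² = Σfm² − (Σfm)²/n = 79610.25 − 1948.5²/49 = 2127.5510
Population variance = 2127.5510 / 49 = 43.4194
Standard deviation = √43.4194 = 6.5893

6.589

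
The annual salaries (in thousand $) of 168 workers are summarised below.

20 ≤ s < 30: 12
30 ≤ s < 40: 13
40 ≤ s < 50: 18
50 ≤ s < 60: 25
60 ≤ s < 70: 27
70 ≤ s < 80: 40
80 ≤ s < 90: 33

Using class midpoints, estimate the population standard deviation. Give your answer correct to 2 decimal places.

18.38

Midpoints: 25, 35, 45, 55, 65, 75, 85
n = 168, Σfm = 10500, mean = 62.5000
Σfm² = 713000
Σf(m − x̄)² = Σfm² − (Σfm)²/n = 713000 − 10500²/168 = 56750.0000
Population variance = 56750.0000 / 168 = 337.7976
Standard deviation = √337.7976 = 18.3793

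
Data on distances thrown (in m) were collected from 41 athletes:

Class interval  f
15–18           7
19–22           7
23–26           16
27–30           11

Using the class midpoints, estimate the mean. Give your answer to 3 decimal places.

23.524

Midpoints: 16.5, 20.5, 24.5, 28.5
Σfm = 7×16.5 + 7×20.5 + 16×24.5 + 11×28.5 = 964.5
n = Σf = 41
Mean = 964.5 / 41 = 23.5244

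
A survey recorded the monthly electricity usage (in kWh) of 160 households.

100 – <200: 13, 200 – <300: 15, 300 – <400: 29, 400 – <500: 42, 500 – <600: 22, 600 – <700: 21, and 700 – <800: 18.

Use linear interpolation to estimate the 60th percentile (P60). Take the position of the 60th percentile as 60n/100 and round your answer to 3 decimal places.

492.857

Cumulative frequencies: 13, 28, 57, 99, 121, 142, 160
n = 160; position = 60n/100 = 96.
This falls in the class 400 – <500: L = 400, F = 57, f = 42, h = 100.
60th percentile ≈ 400 + ((96 − 57) / 42) × 100 = 492.8571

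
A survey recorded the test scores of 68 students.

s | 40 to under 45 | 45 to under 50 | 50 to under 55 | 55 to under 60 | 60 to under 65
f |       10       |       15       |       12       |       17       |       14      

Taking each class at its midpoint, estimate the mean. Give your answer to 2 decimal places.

53.24

Midpoints: 42.5, 47.5, 52.5, 57.5, 62.5
Σfm = 10×42.5 + 15×47.5 + 12×52.5 + 17×57.5 + 14×62.5 = 3620
n = Σf = 68
Mean = 3620 / 68 = 53.2353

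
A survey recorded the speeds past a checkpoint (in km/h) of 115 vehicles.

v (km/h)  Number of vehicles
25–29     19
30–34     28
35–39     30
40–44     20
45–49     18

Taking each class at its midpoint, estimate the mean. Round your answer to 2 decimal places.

Midpoints: 27, 32, 37, 42, 47
Σfm = 19×27 + 28×32 + 30×37 + 20×42 + 18×47 = 4205
n = Σf = 115
Mean = 4205 / 115 = 36.5652

36.57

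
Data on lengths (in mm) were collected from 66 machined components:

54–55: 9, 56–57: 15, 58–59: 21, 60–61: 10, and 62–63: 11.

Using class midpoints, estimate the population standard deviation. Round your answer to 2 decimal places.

2.52

Midpoints: 54.5, 56.5, 58.5, 60.5, 62.5
n = 66, Σfm = 3859, mean = 58.4697
Σfm² = 226054.5
Σf(m − x̄)² = Σfm² − (Σfm)²/n = 226054.5 − 3859²/66 = 419.9394
Population variance = 419.9394 / 66 = 6.3627
Standard deviation = √6.3627 = 2.5224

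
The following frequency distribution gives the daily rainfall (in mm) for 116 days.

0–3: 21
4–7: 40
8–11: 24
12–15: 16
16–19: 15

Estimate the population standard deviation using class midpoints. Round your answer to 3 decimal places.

Midpoints: 1.5, 5.5, 9.5, 13.5, 17.5
n = 116, Σfm = 958, mean = 8.2586
Σfm² = 10933
Σf(m − x̄)² = Σfm² − (Σfm)²/n = 10933 − 958²/116 = 3021.2414
Population variance = 3021.2414 / 116 = 26.0452
Standard deviation = √26.0452 = 5.1034

5.103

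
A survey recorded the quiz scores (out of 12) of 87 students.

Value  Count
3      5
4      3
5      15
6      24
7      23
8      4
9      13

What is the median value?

6

Cumulative frequencies: 5, 8, 23, 47, 70, 74, 87
n = 87, so the median is the value in position (n+1)/2 = 44.
Position 44 falls at value 6.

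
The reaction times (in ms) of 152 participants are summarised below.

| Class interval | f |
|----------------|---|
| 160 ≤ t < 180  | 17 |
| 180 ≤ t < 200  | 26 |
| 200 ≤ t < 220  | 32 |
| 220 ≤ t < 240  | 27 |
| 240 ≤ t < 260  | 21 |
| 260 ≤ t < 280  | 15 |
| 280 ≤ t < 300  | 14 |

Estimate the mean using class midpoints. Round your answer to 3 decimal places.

224.474

Midpoints: 170, 190, 210, 230, 250, 270, 290
Σfm = 17×170 + 26×190 + 32×210 + 27×230 + 21×250 + 15×270 + 14×290 = 34120
n = Σf = 152
Mean = 34120 / 152 = 224.4737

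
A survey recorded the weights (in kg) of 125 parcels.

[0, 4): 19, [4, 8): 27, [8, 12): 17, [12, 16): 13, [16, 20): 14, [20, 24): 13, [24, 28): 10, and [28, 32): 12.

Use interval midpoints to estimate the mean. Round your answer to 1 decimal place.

13.7

Midpoints: 2, 6, 10, 14, 18, 22, 26, 30
Σfm = 19×2 + 27×6 + 17×10 + 13×14 + 14×18 + 13×22 + 10×26 + 12×30 = 1710
n = Σf = 125
Mean = 1710 / 125 = 13.6800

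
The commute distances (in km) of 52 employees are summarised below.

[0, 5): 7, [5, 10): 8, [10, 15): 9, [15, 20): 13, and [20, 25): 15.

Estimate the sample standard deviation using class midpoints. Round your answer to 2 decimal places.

Midpoints: 2.5, 7.5, 12.5, 17.5, 22.5
n = 52, Σfm = 755, mean = 14.5192
Σfm² = 13475
Σf(m − x̄)² = Σfm² − (Σfm)²/n = 13475 − 755²/52 = 2512.9808
Sample variance = 2512.9808 / 51 = 49.2741
Standard deviation = √49.2741 = 7.0196

7.02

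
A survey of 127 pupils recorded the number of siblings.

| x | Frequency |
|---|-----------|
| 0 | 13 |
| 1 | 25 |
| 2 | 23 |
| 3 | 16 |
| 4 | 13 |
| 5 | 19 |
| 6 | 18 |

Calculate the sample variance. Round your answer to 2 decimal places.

3.89

Values: 0, 1, 2, 3, 4, 5, 6
n = 127, Σfx = 374, mean = 2.9449
Σfx² = 1592
Σf(x − x̄)² = Σfx² − (Σfx)²/n = 1592 − 374²/127 = 490.6142
Sample variance = 490.6142 / 126 = 3.8938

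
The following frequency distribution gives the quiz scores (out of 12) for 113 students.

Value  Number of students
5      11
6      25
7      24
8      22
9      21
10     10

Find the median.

7

Cumulative frequencies: 11, 36, 60, 82, 103, 113
n = 113, so the median is the value in position (n+1)/2 = 57.
Position 57 falls at value 7.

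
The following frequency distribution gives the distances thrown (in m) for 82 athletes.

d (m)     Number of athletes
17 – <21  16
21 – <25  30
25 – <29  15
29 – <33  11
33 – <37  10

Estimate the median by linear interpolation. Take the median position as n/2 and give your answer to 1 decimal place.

24.3

Cumulative frequencies: 16, 46, 61, 72, 82
n = 82; position = n/2 = 41.
This falls in the class 21 – <25: L = 21, F = 16, f = 30, h = 4.
Median ≈ 21 + ((41 − 16) / 30) × 4 = 24.3333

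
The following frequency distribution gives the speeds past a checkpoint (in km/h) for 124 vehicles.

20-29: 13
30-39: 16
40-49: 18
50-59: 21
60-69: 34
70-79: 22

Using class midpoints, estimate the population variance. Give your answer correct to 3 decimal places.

Midpoints: 24.5, 34.5, 44.5, 54.5, 64.5, 74.5
n = 124, Σfm = 6648, mean = 53.6129
Σfm² = 388421
Σf(m − x̄)² = Σfm² − (Σfm)²/n = 388421 − 6648²/124 = 32002.4194
Population variance = 32002.4194 / 124 = 258.0840

258.084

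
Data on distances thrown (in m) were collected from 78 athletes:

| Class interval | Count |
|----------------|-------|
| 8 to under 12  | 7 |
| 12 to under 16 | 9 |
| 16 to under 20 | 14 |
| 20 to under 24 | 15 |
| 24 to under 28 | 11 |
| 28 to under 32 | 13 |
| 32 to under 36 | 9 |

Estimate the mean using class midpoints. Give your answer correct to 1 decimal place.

22.6

Midpoints: 10, 14, 18, 22, 26, 30, 34
Σfm = 7×10 + 9×14 + 14×18 + 15×22 + 11×26 + 13×30 + 9×34 = 1760
n = Σf = 78
Mean = 1760 / 78 = 22.5641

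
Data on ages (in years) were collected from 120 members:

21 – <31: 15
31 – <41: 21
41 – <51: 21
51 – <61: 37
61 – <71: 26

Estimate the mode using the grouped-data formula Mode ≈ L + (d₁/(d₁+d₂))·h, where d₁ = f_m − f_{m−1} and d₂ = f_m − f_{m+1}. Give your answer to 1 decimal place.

Modal class: 51 – <61 (highest frequency 37).
d₁ = 37 − 21 = 16, d₂ = 37 − 26 = 11
Mode ≈ 51 + (16/(16+11)) × 10 = 51 + 5.9259 = 56.9259

56.9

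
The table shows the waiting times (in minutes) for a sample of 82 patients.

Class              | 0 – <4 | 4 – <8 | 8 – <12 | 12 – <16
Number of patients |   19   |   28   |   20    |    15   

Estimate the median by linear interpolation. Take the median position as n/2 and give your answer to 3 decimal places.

7.143

Cumulative frequencies: 19, 47, 67, 82
n = 82; position = n/2 = 41.
This falls in the class 4 – <8: L = 4, F = 19, f = 28, h = 4.
Median ≈ 4 + ((41 − 19) / 28) × 4 = 7.1429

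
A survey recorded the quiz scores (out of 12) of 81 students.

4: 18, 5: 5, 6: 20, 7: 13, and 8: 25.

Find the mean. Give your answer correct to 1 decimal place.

Values: 4, 5, 6, 7, 8
Σfx = 18×4 + 5×5 + 20×6 + 13×7 + 25×8 = 508
n = Σf = 81
Mean = 508 / 81 = 6.2716

6.3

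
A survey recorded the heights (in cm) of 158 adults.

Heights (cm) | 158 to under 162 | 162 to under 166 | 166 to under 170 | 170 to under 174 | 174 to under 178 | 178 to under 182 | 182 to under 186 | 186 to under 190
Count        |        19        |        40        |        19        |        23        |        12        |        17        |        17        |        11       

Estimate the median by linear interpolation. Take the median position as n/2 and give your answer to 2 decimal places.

170.17

Cumulative frequencies: 19, 59, 78, 101, 113, 130, 147, 158
n = 158; position = n/2 = 79.
This falls in the class 170 to under 174: L = 170, F = 78, f = 23, h = 4.
Median ≈ 170 + ((79 − 78) / 23) × 4 = 170.1739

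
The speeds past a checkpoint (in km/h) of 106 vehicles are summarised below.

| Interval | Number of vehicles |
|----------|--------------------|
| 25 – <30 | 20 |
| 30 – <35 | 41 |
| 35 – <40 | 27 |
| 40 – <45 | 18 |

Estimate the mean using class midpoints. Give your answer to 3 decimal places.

34.528

Midpoints: 27.5, 32.5, 37.5, 42.5
Σfm = 20×27.5 + 41×32.5 + 27×37.5 + 18×42.5 = 3660
n = Σf = 106
Mean = 3660 / 106 = 34.5283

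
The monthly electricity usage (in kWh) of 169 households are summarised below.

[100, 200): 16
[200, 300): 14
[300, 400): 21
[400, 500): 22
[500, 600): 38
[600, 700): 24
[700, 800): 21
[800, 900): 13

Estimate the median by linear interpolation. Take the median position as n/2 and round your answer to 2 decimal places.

530.26

Cumulative frequencies: 16, 30, 51, 73, 111, 135, 156, 169
n = 169; position = n/2 = 84.5.
This falls in the class [500, 600): L = 500, F = 73, f = 38, h = 100.
Median ≈ 500 + ((84.5 − 73) / 38) × 100 = 530.2632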